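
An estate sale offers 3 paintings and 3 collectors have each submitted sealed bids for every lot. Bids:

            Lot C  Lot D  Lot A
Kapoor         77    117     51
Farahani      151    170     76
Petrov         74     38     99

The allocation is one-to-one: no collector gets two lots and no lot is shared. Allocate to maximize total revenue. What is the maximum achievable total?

Optimal: Kapoor→Lot D ($117), Farahani→Lot C ($151), Petrov→Lot A ($99) — total 117+151+99 = $367.
Max-entry greedy (repeatedly take the single best remaining cell) gives $346, worse by 21.

Max total: $367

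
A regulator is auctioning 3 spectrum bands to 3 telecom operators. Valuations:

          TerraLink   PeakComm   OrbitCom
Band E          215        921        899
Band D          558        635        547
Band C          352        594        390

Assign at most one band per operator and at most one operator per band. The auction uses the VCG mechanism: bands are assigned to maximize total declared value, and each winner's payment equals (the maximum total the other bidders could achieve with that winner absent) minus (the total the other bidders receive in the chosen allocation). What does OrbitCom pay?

Efficient allocation: TerraLink→Band D ($558M), PeakComm→Band C ($594M), OrbitCom→Band E ($899M); total welfare W = $2051M.
OrbitCom receives Band E at value $899M, so the others get W − 899 = $1152M.
Without OrbitCom: best allocation of the remaining 2 bidders over all 3 bands is TerraLink→Band D ($558M), PeakComm→Band E ($921M), total $1479M.
VCG payment = (others' best without OrbitCom) − (others' welfare with OrbitCom) = 1479 − 1152 = $327M.

OrbitCom pays $327M.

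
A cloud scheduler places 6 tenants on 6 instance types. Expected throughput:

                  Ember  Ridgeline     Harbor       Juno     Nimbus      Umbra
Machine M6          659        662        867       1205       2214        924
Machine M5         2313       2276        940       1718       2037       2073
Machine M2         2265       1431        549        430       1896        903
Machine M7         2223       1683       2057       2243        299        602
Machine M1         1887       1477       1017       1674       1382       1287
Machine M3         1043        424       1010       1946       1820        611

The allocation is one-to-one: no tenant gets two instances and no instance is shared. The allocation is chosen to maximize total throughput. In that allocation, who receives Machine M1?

Treat this as an assignment problem: match each tenant to one instance.
Optimal: Ember→Machine M2 (2265 ops/s), Ridgeline→Machine M5 (2276 ops/s), Harbor→Machine M7 (2057 ops/s), Juno→Machine M3 (1946 ops/s), Nimbus→Machine M6 (2214 ops/s), Umbra→Machine M1 (1287 ops/s) — total 2265+2276+2057+1946+2214+1287 = 12045 ops/s.
Max-entry greedy (repeatedly take the single best remaining cell) gives 10160 ops/s, worse by 1885.
Swapping Juno↔Umbra (Juno→Machine M1 1674 ops/s, Umbra→Machine M3 611 ops/s) loses 948.
Umbra's own top instance is Machine M5 (2073 ops/s), but forcing Umbra→Machine M5 and reassigning the rest optimally gives only 12032 ops/s — worse by 13.

Umbra receives Machine M1.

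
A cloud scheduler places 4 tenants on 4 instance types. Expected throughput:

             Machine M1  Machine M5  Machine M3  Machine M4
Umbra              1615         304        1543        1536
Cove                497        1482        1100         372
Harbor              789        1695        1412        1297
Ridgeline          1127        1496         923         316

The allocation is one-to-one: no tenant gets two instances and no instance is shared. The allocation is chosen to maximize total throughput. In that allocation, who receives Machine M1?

Ridgeline receives Machine M1.

Optimal: Umbra→Machine M4 (1536 ops/s), Cove→Machine M5 (1482 ops/s), Harbor→Machine M3 (1412 ops/s), Ridgeline→Machine M1 (1127 ops/s) — total 1536+1482+1412+1127 = 5557 ops/s.
Row-greedy (each tenant in turn takes its best remaining instance) gives 4825 ops/s, worse by 732.
Next-best assignment: Umbra→Machine M1, Cove→Machine M3, Harbor→Machine M4, Ridgeline→Machine M5 = 5508 ops/s.
Swapping Cove↔Ridgeline (Cove→Machine M1 497 ops/s, Ridgeline→Machine M5 1496 ops/s) loses 616.
Ridgeline's own top instance is Machine M5 (1496 ops/s), but forcing Ridgeline→Machine M5 and reassigning the rest optimally gives only 5508 ops/s — worse by 49.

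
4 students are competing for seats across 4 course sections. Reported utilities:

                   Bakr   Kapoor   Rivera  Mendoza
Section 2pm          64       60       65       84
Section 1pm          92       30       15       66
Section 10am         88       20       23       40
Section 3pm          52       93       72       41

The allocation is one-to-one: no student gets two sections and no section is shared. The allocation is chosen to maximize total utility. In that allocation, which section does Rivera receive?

Optimal: Bakr→Section 10am (88 points), Kapoor→Section 3pm (93 points), Rivera→Section 2pm (65 points), Mendoza→Section 1pm (66 points) — total 88+93+65+66 = 312 points.
Column-greedy (each section in turn goes to its best remaining student) gives 292 points, worse by 20.
Swapping Mendoza↔Rivera (Mendoza→Section 2pm 84 points, Rivera→Section 1pm 15 points) loses 32.
Rivera's own top section is Section 3pm (72 points), but forcing Rivera→Section 3pm and reassigning the rest optimally gives only 286 points — worse by 26.

Rivera receives Section 2pm.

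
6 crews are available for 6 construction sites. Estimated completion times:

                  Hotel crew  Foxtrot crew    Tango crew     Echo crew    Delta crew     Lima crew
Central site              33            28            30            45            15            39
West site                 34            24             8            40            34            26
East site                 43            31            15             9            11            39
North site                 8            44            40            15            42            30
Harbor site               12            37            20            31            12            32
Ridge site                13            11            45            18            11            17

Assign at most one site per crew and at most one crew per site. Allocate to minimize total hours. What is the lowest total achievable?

Optimal: Hotel crew→North site (8 hours), Foxtrot crew→Central site (28 hours), Tango crew→West site (8 hours), Echo crew→East site (9 hours), Delta crew→Harbor site (12 hours), Lima crew→Ridge site (17 hours) — total 8+28+8+9+12+17 = 82 hours.
Next-best assignment: Hotel crew→North site, Foxtrot crew→Ridge site, Tango crew→West site, Echo crew→East site, Delta crew→Central site, Lima crew→Harbor site = 83 hours.
Every other assignment is strictly worse.

Min total: 82 hours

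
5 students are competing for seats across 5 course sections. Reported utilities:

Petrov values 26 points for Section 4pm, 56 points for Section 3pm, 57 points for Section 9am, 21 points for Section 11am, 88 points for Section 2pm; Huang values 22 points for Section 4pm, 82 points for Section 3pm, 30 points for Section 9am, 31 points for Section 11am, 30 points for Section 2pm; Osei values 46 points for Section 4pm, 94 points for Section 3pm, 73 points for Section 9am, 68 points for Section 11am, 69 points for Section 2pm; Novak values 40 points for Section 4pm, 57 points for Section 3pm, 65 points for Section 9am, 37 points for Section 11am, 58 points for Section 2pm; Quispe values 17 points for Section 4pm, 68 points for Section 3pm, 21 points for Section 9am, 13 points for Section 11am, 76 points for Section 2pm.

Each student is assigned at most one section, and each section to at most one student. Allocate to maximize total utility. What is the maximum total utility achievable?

Max total: 323 points

Optimal: Petrov→Section 9am (57 points), Huang→Section 3pm (82 points), Osei→Section 11am (68 points), Novak→Section 4pm (40 points), Quispe→Section 2pm (76 points) — total 57+82+68+40+76 = 323 points.
Row-greedy (each student in turn takes its best remaining section) gives 296 points, worse by 27.
Swapping Petrov↔Osei (Petrov→Section 11am 21 points, Osei→Section 9am 73 points) loses 31.
Every other assignment is strictly worse.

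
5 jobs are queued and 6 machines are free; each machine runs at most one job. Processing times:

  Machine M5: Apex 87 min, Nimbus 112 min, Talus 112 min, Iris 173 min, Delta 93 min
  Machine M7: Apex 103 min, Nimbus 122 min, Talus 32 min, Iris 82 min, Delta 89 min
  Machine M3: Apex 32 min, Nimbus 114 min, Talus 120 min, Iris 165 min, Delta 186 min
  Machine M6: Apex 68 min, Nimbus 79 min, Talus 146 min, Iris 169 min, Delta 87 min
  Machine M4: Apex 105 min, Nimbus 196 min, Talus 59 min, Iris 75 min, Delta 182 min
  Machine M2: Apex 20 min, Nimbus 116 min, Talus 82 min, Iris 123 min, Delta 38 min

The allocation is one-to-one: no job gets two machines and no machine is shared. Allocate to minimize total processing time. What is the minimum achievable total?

Minimum total: 256 min

Optimal: Apex→Machine M3 (32 min), Nimbus→Machine M6 (79 min), Talus→Machine M7 (32 min), Iris→Machine M4 (75 min), Delta→Machine M2 (38 min) — total 32+79+32+75+38 = 256 min.
Min-entry greedy (repeatedly take the single cheapest remaining cell) gives 299 min, worse by 43.
Swapping Nimbus↔Delta (Nimbus→Machine M2 116 min, Delta→Machine M6 87 min) adds 86.
Every other assignment is strictly worse.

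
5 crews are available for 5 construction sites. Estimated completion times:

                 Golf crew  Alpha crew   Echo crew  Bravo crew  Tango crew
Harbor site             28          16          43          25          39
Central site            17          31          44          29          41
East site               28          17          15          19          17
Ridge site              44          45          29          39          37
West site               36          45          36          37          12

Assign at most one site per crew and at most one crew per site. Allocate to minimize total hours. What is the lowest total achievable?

This is the linear assignment problem.
Optimal: Golf crew→Central site (17 hours), Alpha crew→Harbor site (16 hours), Echo crew→Ridge site (29 hours), Bravo crew→East site (19 hours), Tango crew→West site (12 hours) — total 17+16+29+19+12 = 93 hours.
Next-best assignment: Golf crew→Central site, Alpha crew→Harbor site, Echo crew→East site, Bravo crew→Ridge site, Tango crew→West site = 99 hours.
Checked against all permutations: 93 hours is optimal.

Minimum total: 93 hours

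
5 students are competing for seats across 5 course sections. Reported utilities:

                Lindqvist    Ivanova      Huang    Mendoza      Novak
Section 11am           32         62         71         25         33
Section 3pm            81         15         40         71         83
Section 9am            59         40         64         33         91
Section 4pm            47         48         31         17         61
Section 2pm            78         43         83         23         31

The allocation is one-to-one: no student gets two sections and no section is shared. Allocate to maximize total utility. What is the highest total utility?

Maximum total: 359 points

Optimal: Lindqvist→Section 2pm (78 points), Ivanova→Section 4pm (48 points), Huang→Section 11am (71 points), Mendoza→Section 3pm (71 points), Novak→Section 9am (91 points) — total 78+48+71+71+91 = 359 points.
Row-greedy (each student in turn takes its best remaining section) gives 320 points, worse by 39.
Checked against all permutations: 359 points is optimal.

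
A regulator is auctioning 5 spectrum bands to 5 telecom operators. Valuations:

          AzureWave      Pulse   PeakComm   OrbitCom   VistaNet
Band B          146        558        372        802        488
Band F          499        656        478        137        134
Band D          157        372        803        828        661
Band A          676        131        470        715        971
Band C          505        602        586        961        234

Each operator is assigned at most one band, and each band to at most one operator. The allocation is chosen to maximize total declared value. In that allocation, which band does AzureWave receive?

Optimal: AzureWave→Band F ($499M), Pulse→Band B ($558M), PeakComm→Band D ($803M), OrbitCom→Band C ($961M), VistaNet→Band A ($971M) — total 499+558+803+961+971 = $3792M.
Column-greedy (each band in turn goes to its best remaining operator) gives $3737M, worse by 55.
AzureWave's own top band is Band A ($676M), but forcing AzureWave→Band A and reassigning the rest optimally gives only $3584M — worse by 208.

AzureWave receives Band F.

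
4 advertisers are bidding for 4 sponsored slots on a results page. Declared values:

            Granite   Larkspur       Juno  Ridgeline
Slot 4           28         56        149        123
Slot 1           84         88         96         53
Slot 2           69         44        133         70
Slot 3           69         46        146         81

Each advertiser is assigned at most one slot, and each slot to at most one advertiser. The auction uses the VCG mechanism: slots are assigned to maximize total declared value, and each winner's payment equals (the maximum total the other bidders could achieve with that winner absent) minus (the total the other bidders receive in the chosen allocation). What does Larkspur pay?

Larkspur pays $15.

Efficient allocation: Granite→Slot 2 ($69), Larkspur→Slot 1 ($88), Juno→Slot 3 ($146), Ridgeline→Slot 4 ($123); total welfare W = $426.
Larkspur receives Slot 1 at value $88, so the others get W − 88 = $338.
Without Larkspur: best allocation of the remaining 3 bidders over all 4 slots is Granite→Slot 1 ($84), Juno→Slot 3 ($146), Ridgeline→Slot 4 ($123), total $353.
VCG payment = (others' best without Larkspur) − (others' welfare with Larkspur) = 353 − 338 = $15.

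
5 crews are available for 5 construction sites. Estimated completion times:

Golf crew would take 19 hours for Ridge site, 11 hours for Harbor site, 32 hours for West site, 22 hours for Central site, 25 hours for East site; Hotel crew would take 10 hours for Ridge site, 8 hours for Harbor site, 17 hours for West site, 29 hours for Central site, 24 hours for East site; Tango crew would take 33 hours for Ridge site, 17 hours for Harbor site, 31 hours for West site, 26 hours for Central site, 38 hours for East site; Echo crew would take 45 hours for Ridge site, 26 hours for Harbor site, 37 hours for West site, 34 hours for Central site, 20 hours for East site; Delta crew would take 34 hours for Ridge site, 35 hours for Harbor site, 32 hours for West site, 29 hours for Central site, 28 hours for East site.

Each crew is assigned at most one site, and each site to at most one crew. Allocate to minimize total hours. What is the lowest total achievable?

This is the linear assignment problem.
Optimal: Golf crew→Harbor site (11 hours), Hotel crew→Ridge site (10 hours), Tango crew→Central site (26 hours), Echo crew→East site (20 hours), Delta crew→West site (32 hours) — total 11+10+26+20+32 = 99 hours.
Column-greedy (each site in turn goes to its cheapest remaining crew) gives 101 hours, worse by 2.
Next-best assignment: Golf crew→Harbor site, Hotel crew→Ridge site, Tango crew→West site, Echo crew→East site, Delta crew→Central site = 101 hours.
No other one-to-one assignment undercuts 99 hours.

Min total: 99 hours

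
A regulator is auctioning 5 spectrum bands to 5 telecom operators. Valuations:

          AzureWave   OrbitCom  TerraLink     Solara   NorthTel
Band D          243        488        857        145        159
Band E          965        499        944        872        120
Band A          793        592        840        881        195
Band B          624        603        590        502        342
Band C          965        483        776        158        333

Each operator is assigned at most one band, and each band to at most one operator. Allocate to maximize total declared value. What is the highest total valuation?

Max total: $3639M

Optimal: AzureWave→Band E ($965M), OrbitCom→Band B ($603M), TerraLink→Band D ($857M), Solara→Band A ($881M), NorthTel→Band C ($333M) — total 965+603+857+881+333 = $3639M.
Every other assignment is strictly worse.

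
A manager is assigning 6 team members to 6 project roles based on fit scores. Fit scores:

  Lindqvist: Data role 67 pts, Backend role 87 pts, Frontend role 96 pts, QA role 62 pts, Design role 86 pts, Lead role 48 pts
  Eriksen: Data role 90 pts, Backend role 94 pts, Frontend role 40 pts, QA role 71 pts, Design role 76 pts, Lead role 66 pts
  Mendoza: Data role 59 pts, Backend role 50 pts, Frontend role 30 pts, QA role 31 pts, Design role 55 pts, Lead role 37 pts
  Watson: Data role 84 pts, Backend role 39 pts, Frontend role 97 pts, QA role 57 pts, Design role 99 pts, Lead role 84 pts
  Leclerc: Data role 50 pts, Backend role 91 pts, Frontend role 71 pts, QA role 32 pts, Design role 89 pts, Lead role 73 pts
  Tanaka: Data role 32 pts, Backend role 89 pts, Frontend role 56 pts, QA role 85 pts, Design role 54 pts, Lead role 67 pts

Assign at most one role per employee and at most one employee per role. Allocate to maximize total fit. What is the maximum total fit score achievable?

Treat this as an assignment problem: match each employee to one role.
Optimal: Lindqvist→Frontend role (96 pts), Eriksen→Backend role (94 pts), Mendoza→Data role (59 pts), Watson→Lead role (84 pts), Leclerc→Design role (89 pts), Tanaka→QA role (85 pts) — total 96+94+59+84+89+85 = 507 pts.

Maximum total: 507 pts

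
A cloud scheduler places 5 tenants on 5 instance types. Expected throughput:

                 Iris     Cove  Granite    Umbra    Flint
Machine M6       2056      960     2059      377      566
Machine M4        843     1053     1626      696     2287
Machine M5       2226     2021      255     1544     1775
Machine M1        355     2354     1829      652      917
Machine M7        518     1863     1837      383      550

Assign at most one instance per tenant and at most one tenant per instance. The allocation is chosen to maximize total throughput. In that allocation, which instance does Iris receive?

Optimal: Iris→Machine M6 (2056 ops/s), Cove→Machine M1 (2354 ops/s), Granite→Machine M7 (1837 ops/s), Umbra→Machine M5 (1544 ops/s), Flint→Machine M4 (2287 ops/s) — total 2056+2354+1837+1544+2287 = 10078 ops/s.
Row-greedy (each tenant in turn takes its best remaining instance) gives 7885 ops/s, worse by 2193.
Next-best assignment: Iris→Machine M6, Cove→Machine M7, Granite→Machine M1, Umbra→Machine M5, Flint→Machine M4 = 9579 ops/s.
Iris's own top instance is Machine M5 (2226 ops/s), but forcing Iris→Machine M5 and reassigning the rest optimally gives only 9309 ops/s — worse by 769.

Iris receives Machine M6.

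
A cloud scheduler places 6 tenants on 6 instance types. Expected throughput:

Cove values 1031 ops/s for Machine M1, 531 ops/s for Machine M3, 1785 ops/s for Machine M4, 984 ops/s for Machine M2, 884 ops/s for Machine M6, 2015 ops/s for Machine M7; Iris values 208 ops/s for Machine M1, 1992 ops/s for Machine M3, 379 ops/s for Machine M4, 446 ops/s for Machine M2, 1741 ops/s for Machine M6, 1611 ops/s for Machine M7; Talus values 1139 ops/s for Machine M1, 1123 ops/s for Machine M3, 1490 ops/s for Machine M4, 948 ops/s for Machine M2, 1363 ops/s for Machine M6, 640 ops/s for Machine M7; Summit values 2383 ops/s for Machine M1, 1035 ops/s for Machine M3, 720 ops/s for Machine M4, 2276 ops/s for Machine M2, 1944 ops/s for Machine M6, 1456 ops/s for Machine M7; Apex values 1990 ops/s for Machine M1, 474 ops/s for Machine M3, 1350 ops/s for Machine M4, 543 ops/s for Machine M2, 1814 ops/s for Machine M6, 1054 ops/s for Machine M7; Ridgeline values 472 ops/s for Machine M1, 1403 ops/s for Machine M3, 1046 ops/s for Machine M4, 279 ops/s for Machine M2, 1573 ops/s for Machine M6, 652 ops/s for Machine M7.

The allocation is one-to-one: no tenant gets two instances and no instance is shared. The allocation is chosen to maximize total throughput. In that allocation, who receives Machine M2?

Summit receives Machine M2.

This is a one-to-one assignment (maximum-weight bipartite matching).
Optimal: Cove→Machine M7 (2015 ops/s), Iris→Machine M3 (1992 ops/s), Talus→Machine M4 (1490 ops/s), Summit→Machine M2 (2276 ops/s), Apex→Machine M1 (1990 ops/s), Ridgeline→Machine M6 (1573 ops/s) — total 2015+1992+1490+2276+1990+1573 = 11336 ops/s.
Row-greedy (each tenant in turn takes its best remaining instance) gives 9973 ops/s, worse by 1363.
Swapping Cove↔Apex (Cove→Machine M1 1031 ops/s, Apex→Machine M7 1054 ops/s) loses 1920.
No other one-to-one assignment exceeds 11336 ops/s.
Summit's own top instance is Machine M1 (2383 ops/s), but forcing Summit→Machine M1 and reassigning the rest optimally gives only 10261 ops/s — worse by 1075.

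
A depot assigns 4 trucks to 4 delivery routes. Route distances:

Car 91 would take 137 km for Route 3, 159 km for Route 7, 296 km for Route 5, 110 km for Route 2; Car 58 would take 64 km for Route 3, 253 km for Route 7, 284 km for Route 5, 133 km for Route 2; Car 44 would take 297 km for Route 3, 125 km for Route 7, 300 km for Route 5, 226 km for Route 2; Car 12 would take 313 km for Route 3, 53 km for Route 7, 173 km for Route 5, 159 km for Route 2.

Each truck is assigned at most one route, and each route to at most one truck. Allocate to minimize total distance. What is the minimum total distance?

Min total: 472 km

Optimal: Car 91→Route 2 (110 km), Car 58→Route 3 (64 km), Car 44→Route 7 (125 km), Car 12→Route 5 (173 km) — total 110+64+125+173 = 472 km.
Column-greedy (each route in turn goes to its cheapest remaining truck) gives 639 km, worse by 167.
Next-best assignment: Car 91→Route 2, Car 58→Route 3, Car 44→Route 5, Car 12→Route 7 = 527 km.
Swapping Car 44↔Car 58 (Car 44→Route 3 297 km, Car 58→Route 7 253 km) adds 361.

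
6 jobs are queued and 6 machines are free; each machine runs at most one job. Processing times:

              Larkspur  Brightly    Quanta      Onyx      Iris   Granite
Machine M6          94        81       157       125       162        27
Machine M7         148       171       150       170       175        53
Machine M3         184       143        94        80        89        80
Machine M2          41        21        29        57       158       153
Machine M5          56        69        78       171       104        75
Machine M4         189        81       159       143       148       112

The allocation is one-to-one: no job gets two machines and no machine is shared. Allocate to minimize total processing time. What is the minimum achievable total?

Optimal: Larkspur→Machine M5 (56 min), Brightly→Machine M4 (81 min), Quanta→Machine M2 (29 min), Onyx→Machine M6 (125 min), Iris→Machine M3 (89 min), Granite→Machine M7 (53 min) — total 56+81+29+125+89+53 = 433 min.
Min-entry greedy (repeatedly take the single cheapest remaining cell) gives 482 min, worse by 49.
Every other assignment is strictly worse.

Minimum total: 433 min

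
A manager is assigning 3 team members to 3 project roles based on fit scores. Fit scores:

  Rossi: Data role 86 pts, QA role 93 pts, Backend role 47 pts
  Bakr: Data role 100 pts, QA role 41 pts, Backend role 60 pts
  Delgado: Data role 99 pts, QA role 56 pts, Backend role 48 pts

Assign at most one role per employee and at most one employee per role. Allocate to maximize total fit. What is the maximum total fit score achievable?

This is a one-to-one assignment (maximum-weight bipartite matching).
Optimal: Rossi→QA role (93 pts), Bakr→Backend role (60 pts), Delgado→Data role (99 pts) — total 93+60+99 = 252 pts.
Max-entry greedy (repeatedly take the single best remaining cell) gives 241 pts, worse by 11.
Swapping Delgado↔Bakr (Delgado→Backend role 48 pts, Bakr→Data role 100 pts) loses 11.

Maximum total: 252 pts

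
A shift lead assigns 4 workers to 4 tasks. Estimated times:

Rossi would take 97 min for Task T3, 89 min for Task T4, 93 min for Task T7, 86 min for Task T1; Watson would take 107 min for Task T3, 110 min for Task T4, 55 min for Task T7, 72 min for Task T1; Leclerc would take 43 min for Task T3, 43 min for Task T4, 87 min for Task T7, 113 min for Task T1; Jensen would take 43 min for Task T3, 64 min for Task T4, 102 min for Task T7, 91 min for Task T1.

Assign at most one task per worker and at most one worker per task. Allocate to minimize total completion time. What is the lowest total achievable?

This is the linear assignment problem.
Optimal: Rossi→Task T1 (86 min), Watson→Task T7 (55 min), Leclerc→Task T4 (43 min), Jensen→Task T3 (43 min) — total 86+55+43+43 = 227 min.
Min-entry greedy (repeatedly take the single cheapest remaining cell) gives 248 min, worse by 21.
Swapping Rossi↔Jensen (Rossi→Task T3 97 min, Jensen→Task T1 91 min) adds 59.
Every other assignment is strictly worse.

Minimum total: 227 min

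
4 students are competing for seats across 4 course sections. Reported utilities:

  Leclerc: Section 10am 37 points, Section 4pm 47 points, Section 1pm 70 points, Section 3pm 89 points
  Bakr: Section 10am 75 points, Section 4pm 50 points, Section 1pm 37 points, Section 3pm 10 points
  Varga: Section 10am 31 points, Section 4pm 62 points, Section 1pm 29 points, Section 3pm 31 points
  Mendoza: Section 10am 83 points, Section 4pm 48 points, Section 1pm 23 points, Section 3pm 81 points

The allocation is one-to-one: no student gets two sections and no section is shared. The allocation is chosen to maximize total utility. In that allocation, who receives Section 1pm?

Optimal: Leclerc→Section 1pm (70 points), Bakr→Section 10am (75 points), Varga→Section 4pm (62 points), Mendoza→Section 3pm (81 points) — total 70+75+62+81 = 288 points.
Row-greedy (each student in turn takes its best remaining section) gives 249 points, worse by 39.
Swapping Mendoza↔Leclerc (Mendoza→Section 1pm 23 points, Leclerc→Section 3pm 89 points) loses 39.
Leclerc's own top section is Section 3pm (89 points), but forcing Leclerc→Section 3pm and reassigning the rest optimally gives only 271 points — worse by 17.

Leclerc receives Section 1pm.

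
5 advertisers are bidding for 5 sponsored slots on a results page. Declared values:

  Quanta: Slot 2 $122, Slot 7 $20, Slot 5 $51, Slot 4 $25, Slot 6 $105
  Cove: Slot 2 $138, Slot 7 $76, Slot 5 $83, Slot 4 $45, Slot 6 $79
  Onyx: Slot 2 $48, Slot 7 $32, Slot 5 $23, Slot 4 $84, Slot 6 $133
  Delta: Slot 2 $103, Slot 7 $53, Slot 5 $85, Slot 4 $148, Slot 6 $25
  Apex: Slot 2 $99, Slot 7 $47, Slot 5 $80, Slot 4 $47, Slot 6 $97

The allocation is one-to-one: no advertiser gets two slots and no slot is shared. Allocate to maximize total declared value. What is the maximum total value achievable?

Optimal: Quanta→Slot 2 ($122), Cove→Slot 7 ($76), Onyx→Slot 6 ($133), Delta→Slot 4 ($148), Apex→Slot 5 ($80) — total 122+76+133+148+80 = $559.
Row-greedy (each advertiser in turn takes its best remaining slot) gives $533, worse by 26.
Next-best assignment: Quanta→Slot 2, Cove→Slot 5, Onyx→Slot 6, Delta→Slot 4, Apex→Slot 7 = $533.
Swapping Onyx↔Delta (Onyx→Slot 4 $84, Delta→Slot 6 $25) loses 172.
Checked against all permutations: $559 is optimal.

Maximum total: $559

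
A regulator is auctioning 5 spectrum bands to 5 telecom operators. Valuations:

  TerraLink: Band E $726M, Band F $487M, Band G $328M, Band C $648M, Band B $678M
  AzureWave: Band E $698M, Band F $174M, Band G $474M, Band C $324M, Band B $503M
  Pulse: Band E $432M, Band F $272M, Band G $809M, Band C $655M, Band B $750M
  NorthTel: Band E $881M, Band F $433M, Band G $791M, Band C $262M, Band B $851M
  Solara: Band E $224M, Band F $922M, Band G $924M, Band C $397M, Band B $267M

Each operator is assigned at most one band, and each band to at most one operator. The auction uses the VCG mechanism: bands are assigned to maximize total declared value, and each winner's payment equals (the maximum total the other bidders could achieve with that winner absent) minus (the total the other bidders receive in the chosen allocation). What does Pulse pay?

Pulse pays $2M.

Efficient allocation: TerraLink→Band C ($648M), AzureWave→Band E ($698M), Pulse→Band G ($809M), NorthTel→Band B ($851M), Solara→Band F ($922M); total welfare W = $3928M.
Pulse receives Band G at value $809M, so the others get W − 809 = $3119M.
Without Pulse: best allocation of the remaining 4 bidders over all 5 bands is TerraLink→Band C ($648M), AzureWave→Band E ($698M), NorthTel→Band B ($851M), Solara→Band G ($924M), total $3121M.
VCG payment = (others' best without Pulse) − (others' welfare with Pulse) = 3121 − 3119 = $2M.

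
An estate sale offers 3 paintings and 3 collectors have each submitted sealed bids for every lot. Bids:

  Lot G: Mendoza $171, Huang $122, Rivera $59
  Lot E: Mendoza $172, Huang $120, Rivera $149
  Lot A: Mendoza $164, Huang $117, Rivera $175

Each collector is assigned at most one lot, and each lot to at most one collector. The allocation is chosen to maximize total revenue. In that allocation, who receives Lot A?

Optimal: Mendoza→Lot E ($172), Huang→Lot G ($122), Rivera→Lot A ($175) — total 172+122+175 = $469.
Column-greedy (each lot in turn goes to its best remaining collector) gives $437, worse by 32.
Next-best assignment: Mendoza→Lot G, Huang→Lot E, Rivera→Lot A = $466.
Checked against all permutations: $469 is optimal.

Rivera receives Lot A.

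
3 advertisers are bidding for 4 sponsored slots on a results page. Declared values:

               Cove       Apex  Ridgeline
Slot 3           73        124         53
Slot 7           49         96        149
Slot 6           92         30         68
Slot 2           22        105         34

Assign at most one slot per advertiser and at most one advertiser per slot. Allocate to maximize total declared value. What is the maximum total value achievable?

Treat this as an assignment problem: match each advertiser to one slot.
Optimal: Cove→Slot 6 ($92), Apex→Slot 3 ($124), Ridgeline→Slot 7 ($149) — total 92+124+149 = $365.
Every other assignment is strictly worse.

Max total: $365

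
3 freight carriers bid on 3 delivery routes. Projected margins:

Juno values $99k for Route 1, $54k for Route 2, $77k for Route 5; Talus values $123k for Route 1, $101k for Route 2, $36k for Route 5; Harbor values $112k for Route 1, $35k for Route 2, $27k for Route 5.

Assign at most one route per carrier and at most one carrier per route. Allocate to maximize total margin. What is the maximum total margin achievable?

Maximum total: $290k

Optimal: Juno→Route 5 ($77k), Talus→Route 2 ($101k), Harbor→Route 1 ($112k) — total 77+101+112 = $290k.
Max-entry greedy (repeatedly take the single best remaining cell) gives $235k, worse by 55.
Swapping Juno↔Talus (Juno→Route 2 $54k, Talus→Route 5 $36k) loses 88.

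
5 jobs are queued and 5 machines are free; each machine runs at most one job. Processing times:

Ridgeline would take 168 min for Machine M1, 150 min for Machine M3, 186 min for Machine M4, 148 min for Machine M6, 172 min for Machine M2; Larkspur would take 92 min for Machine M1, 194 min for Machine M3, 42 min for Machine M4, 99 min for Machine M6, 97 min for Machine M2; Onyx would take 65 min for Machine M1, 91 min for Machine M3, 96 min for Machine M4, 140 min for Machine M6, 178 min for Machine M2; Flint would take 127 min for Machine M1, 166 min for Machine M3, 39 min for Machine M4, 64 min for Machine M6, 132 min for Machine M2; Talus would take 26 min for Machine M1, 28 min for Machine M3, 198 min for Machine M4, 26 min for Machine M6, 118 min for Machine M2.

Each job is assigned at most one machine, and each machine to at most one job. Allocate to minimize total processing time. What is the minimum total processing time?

Optimal: Ridgeline→Machine M2 (172 min), Larkspur→Machine M4 (42 min), Onyx→Machine M1 (65 min), Flint→Machine M6 (64 min), Talus→Machine M3 (28 min) — total 172+42+65+64+28 = 371 min.
Min-entry greedy (repeatedly take the single cheapest remaining cell) gives 401 min, worse by 30.

Minimum total: 371 min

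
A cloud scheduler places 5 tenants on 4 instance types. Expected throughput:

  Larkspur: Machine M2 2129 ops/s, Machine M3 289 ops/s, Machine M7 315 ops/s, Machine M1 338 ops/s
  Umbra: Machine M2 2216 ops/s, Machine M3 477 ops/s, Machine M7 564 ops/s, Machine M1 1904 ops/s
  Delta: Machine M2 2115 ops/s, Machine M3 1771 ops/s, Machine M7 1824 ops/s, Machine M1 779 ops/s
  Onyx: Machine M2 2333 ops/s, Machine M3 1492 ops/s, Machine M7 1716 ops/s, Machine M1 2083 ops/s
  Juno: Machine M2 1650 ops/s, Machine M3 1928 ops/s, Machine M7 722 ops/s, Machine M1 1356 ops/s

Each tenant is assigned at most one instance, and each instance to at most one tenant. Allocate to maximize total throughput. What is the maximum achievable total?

Maximum total: 8051 ops/s

Optimal: Umbra→Machine M2 (2216 ops/s), Juno→Machine M3 (1928 ops/s), Delta→Machine M7 (1824 ops/s), Onyx→Machine M1 (2083 ops/s) — total 2216+1928+1824+2083 = 8051 ops/s.
Max-entry greedy (repeatedly take the single best remaining cell) gives 7989 ops/s, worse by 62.
Every other assignment is strictly worse.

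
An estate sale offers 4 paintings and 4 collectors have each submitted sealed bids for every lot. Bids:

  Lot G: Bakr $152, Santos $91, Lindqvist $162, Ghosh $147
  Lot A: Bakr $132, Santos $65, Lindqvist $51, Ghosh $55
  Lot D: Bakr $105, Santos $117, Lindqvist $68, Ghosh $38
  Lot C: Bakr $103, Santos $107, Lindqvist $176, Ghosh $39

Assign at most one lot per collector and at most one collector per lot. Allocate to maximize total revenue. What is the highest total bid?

Optimal: Bakr→Lot A ($132), Santos→Lot D ($117), Lindqvist→Lot C ($176), Ghosh→Lot G ($147) — total 132+117+176+147 = $572.
Max-entry greedy (repeatedly take the single best remaining cell) gives $500, worse by 72.
Next-best assignment: Bakr→Lot G, Santos→Lot D, Lindqvist→Lot C, Ghosh→Lot A = $500.
Checked against all permutations: $572 is optimal.

Maximum total: $572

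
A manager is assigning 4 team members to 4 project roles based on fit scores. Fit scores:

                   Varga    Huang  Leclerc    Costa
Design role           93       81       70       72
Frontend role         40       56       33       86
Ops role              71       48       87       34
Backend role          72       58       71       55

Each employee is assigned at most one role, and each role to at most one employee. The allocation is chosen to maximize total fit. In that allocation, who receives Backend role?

Varga receives Backend role.

Optimal: Varga→Backend role (72 pts), Huang→Design role (81 pts), Leclerc→Ops role (87 pts), Costa→Frontend role (86 pts) — total 72+81+87+86 = 326 pts.
Column-greedy (each role in turn goes to its best remaining employee) gives 324 pts, worse by 2.
Varga's own top role is Design role (93 pts), but forcing Varga→Design role and reassigning the rest optimally gives only 324 pts — worse by 2.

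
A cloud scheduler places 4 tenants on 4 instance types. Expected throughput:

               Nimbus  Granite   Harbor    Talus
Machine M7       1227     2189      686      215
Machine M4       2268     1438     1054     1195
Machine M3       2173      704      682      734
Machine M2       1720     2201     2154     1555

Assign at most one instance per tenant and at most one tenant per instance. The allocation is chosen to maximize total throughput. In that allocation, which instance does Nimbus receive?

Optimal: Nimbus→Machine M3 (2173 ops/s), Granite→Machine M7 (2189 ops/s), Harbor→Machine M2 (2154 ops/s), Talus→Machine M4 (1195 ops/s) — total 2173+2189+2154+1195 = 7711 ops/s.
Max-entry greedy (repeatedly take the single best remaining cell) gives 5889 ops/s, worse by 1822.
Every other assignment is strictly worse.
Nimbus's own top instance is Machine M4 (2268 ops/s), but forcing Nimbus→Machine M4 and reassigning the rest optimally gives only 7345 ops/s — worse by 366.

Nimbus receives Machine M3.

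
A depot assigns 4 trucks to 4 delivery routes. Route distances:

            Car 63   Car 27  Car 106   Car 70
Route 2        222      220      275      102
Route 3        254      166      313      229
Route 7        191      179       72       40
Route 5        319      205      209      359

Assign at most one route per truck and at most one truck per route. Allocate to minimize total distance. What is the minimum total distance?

Minimum total: 633 km

This is the linear assignment problem.
Optimal: Car 63→Route 3 (254 km), Car 27→Route 5 (205 km), Car 106→Route 7 (72 km), Car 70→Route 2 (102 km) — total 254+205+72+102 = 633 km.
Next-best assignment: Car 63→Route 2, Car 27→Route 3, Car 106→Route 5, Car 70→Route 7 = 637 km.
Swapping Car 63↔Car 27 (Car 63→Route 5 319 km, Car 27→Route 3 166 km) adds 26.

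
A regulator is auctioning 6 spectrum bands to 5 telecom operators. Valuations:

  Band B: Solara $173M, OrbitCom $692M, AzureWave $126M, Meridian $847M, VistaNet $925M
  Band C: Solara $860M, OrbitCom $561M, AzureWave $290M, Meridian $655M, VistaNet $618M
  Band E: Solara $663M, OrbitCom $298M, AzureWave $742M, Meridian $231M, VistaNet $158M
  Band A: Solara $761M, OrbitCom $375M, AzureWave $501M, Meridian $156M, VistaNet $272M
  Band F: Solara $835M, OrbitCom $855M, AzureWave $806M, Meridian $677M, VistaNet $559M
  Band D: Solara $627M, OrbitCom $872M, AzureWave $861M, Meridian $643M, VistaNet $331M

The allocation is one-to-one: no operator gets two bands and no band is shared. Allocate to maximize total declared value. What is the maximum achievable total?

This is a one-to-one assignment (maximum-weight bipartite matching).
Optimal: Solara→Band C ($860M), OrbitCom→Band D ($872M), AzureWave→Band E ($742M), Meridian→Band F ($677M), VistaNet→Band B ($925M) — total 860+872+742+677+925 = $4076M.
Column-greedy (each band in turn goes to its best remaining operator) gives $3579M, worse by 497.

Max total: $4076M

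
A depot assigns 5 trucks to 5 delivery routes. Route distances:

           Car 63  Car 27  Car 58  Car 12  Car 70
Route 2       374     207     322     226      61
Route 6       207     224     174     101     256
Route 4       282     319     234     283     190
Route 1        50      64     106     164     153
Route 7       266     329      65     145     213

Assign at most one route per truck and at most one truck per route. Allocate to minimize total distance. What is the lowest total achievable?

Optimal: Car 63→Route 4 (282 km), Car 27→Route 1 (64 km), Car 58→Route 7 (65 km), Car 12→Route 6 (101 km), Car 70→Route 2 (61 km) — total 282+64+65+101+61 = 573 km.
Row-greedy (each truck in turn takes its cheapest remaining route) gives 613 km, worse by 40.
Every other assignment is strictly worse.

Minimum total: 573 km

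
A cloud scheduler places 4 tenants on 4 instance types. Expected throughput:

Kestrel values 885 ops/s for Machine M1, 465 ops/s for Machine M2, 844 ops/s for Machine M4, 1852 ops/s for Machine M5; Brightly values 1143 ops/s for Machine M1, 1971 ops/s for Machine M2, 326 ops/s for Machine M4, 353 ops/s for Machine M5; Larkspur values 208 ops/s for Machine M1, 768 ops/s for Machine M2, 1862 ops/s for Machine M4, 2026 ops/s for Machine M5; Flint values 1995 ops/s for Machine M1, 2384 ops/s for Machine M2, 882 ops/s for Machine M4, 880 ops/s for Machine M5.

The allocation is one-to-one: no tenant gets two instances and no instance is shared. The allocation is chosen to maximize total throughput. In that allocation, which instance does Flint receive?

Flint receives Machine M1.

Optimal: Kestrel→Machine M5 (1852 ops/s), Brightly→Machine M2 (1971 ops/s), Larkspur→Machine M4 (1862 ops/s), Flint→Machine M1 (1995 ops/s) — total 1852+1971+1862+1995 = 7680 ops/s.
Max-entry greedy (repeatedly take the single best remaining cell) gives 6397 ops/s, worse by 1283.
Next-best assignment: Kestrel→Machine M5, Brightly→Machine M1, Larkspur→Machine M4, Flint→Machine M2 = 7241 ops/s.
Swapping Brightly↔Larkspur (Brightly→Machine M4 326 ops/s, Larkspur→Machine M2 768 ops/s) loses 2739.
No other one-to-one assignment exceeds 7680 ops/s.
Flint's own top instance is Machine M2 (2384 ops/s), but forcing Flint→Machine M2 and reassigning the rest optimally gives only 7241 ops/s — worse by 439.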